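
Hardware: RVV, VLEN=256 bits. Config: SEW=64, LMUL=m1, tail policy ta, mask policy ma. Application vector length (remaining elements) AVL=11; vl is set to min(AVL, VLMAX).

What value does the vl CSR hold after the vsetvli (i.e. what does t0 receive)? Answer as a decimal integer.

vl = 4

VLMAX = VLEN×LMUL/SEW = 256×1/64 = 4
vl ← min(11, 4) = 4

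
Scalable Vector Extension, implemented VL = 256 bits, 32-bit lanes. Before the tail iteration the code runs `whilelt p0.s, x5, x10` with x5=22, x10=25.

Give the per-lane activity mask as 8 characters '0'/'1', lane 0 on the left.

lane count: 256 div 32 = 8
p0[j] = (22+j < 25); true for j=0..2 → 3 lanes set
bits (lane 0 leftmost): 11100000

predicate = 11100000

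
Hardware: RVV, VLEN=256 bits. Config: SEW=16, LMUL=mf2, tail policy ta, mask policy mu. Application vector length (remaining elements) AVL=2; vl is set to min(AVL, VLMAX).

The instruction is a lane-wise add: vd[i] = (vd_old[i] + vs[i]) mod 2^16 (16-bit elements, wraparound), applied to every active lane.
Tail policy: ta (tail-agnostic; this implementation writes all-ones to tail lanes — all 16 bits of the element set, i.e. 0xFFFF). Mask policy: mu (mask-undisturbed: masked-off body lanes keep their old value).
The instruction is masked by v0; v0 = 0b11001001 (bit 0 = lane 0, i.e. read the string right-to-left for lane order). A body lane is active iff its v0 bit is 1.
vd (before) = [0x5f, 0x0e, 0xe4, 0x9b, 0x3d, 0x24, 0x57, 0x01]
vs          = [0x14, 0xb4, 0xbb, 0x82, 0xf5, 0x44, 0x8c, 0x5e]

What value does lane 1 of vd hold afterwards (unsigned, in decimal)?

lanes per group: 256·1/2/16 = 8
vl ← min(2, 8) = 2
  i=0: add(0x5f,0x14) → 115
  i=1: mask-off/keep → 14
  i=2: tail/ones → 65535
  i=3: tail/ones → 65535
  i=4: tail/ones → 65535
  i=5: tail/ones → 65535
  i=6: tail/ones → 65535
  i=7: tail/ones → 65535

vd[1] = 14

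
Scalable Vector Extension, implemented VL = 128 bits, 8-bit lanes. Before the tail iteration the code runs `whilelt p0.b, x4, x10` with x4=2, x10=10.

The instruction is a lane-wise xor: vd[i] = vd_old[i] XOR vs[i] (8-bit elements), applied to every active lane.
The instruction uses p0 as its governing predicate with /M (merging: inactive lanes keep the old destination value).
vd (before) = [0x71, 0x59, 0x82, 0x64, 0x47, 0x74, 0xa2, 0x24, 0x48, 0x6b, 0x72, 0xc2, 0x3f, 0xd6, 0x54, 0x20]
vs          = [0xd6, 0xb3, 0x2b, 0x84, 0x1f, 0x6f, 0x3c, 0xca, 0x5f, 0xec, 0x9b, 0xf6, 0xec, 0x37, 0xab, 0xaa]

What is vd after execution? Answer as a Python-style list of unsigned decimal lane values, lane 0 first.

register lanes = 128/8 = 16
whilelt: lane j active iff 2+j < 10 → j < 8 → 8 active
vd[0] xor(0x71,0xd6) -> 0xa7
vd[1] xor(0x59,0xb3) -> 0xea
vd[2] xor(0x82,0x2b) -> 0xa9
vd[3] xor(0x64,0x84) -> 0xe0
vd[4] xor(0x47,0x1f) -> 0x58
vd[5] xor(0x74,0x6f) -> 0x1b
vd[6] xor(0xa2,0x3c) -> 0x9e
vd[7] xor(0x24,0xca) -> 0xee
vd[8] tail/keep -> 0x48
vd[9] tail/keep -> 0x6b
vd[10] tail/keep -> 0x72
vd[11] tail/keep -> 0xc2
vd[12] tail/keep -> 0x3f
vd[13] tail/keep -> 0xd6
vd[14] tail/keep -> 0x54
vd[15] tail/keep -> 0x20

vd = [167, 234, 169, 224, 88, 27, 158, 238, 72, 107, 114, 194, 63, 214, 84, 32]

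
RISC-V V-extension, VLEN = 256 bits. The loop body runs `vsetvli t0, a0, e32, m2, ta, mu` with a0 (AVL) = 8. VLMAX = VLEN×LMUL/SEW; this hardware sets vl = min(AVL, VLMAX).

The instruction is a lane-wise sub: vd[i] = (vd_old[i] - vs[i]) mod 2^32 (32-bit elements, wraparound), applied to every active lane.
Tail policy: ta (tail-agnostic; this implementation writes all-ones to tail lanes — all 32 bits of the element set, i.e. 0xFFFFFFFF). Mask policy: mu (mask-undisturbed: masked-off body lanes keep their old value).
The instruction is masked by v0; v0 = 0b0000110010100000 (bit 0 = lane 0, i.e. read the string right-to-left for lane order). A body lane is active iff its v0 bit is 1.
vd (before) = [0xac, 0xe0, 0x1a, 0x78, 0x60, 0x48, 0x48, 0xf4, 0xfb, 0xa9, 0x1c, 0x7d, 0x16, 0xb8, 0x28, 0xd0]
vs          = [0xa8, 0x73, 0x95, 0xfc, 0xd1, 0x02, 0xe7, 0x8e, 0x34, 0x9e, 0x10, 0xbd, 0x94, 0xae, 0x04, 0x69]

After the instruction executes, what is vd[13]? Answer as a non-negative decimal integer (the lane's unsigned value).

vd[13] = 4294967295

lanes per group: 256·2/32 = 16
AVL=8 ≤ VLMAX=16, so vl = 8
lane  0: mask-off/keep ⇒ 0xac
lane  1: mask-off/keep ⇒ 0xe0
lane  2: mask-off/keep ⇒ 0x1a
lane  3: mask-off/keep ⇒ 0x78
lane  4: mask-off/keep ⇒ 0x60
lane  5: sub(0x48,0x02) ⇒ 0x46
lane  6: mask-off/keep ⇒ 0x48
lane  7: sub(0xf4,0x8e) ⇒ 0x66
lane  8: tail/ones ⇒ 0xffffffff
lane  9: tail/ones ⇒ 0xffffffff
lane 10: tail/ones ⇒ 0xffffffff
lane 11: tail/ones ⇒ 0xffffffff
lane 12: tail/ones ⇒ 0xffffffff
lane 13: tail/ones ⇒ 0xffffffff
lane 14: tail/ones ⇒ 0xffffffff
lane 15: tail/ones ⇒ 0xffffffff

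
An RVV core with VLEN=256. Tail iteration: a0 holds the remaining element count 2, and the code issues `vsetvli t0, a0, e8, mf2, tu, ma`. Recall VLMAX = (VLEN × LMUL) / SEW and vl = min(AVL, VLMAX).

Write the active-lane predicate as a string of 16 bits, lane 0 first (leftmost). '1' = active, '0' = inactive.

predicate = 1100000000000000

VLMAX = (256 × 1/2) / 8 = 16 lanes
vl = min(AVL, VLMAX) = min(2, 16) = 2
bits (lane 0 leftmost): 1100000000000000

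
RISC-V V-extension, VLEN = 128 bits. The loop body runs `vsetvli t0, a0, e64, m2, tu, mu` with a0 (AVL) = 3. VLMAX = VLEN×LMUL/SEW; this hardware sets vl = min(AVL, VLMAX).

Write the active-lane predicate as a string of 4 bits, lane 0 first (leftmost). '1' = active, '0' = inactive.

VLMAX = (128 × 2) / 64 = 4 lanes
AVL=3 ≤ VLMAX=4, so vl = 3
bits (lane 0 leftmost): 1110

predicate = 1110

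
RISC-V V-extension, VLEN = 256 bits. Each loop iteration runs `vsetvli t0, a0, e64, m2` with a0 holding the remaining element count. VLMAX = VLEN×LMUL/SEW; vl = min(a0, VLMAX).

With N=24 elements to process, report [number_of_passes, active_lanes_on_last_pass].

lanes per group: 256·2/64 = 8
24 elements at 8/iter → 3 passes, remainder 8 on the last

[iterations, last_vl] = [3, 8]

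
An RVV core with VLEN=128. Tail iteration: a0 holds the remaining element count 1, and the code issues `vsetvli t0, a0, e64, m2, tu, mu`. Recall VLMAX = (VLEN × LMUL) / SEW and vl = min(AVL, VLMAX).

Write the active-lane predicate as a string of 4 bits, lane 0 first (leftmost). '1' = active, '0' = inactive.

predicate = 1000

VLMAX = (128 × 2) / 64 = 4 lanes
AVL=1 ≤ VLMAX=4, so vl = 1
bits (lane 0 leftmost): 1000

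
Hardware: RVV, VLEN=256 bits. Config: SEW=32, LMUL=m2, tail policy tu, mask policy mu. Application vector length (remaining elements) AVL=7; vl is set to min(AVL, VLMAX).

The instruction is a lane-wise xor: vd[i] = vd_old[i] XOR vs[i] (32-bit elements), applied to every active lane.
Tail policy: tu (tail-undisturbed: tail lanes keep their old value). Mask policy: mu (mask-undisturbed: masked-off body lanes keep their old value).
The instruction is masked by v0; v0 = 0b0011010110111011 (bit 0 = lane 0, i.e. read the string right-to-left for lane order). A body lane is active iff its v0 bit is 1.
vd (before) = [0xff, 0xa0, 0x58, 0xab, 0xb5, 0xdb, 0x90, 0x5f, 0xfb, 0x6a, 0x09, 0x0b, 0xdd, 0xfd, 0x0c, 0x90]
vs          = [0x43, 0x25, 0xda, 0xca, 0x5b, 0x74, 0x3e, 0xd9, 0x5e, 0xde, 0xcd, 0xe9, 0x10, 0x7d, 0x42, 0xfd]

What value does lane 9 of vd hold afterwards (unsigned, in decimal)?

VLMAX = (256 × 2) / 32 = 16 lanes
AVL=7 ≤ VLMAX=16, so vl = 7
[0] xor(0xff,0x43) = 0xbc
[1] xor(0xa0,0x25) = 0x85
[2] mask-off/keep = 0x58
[3] xor(0xab,0xca) = 0x61
[4] xor(0xb5,0x5b) = 0xee
[5] xor(0xdb,0x74) = 0xaf
[6] mask-off/keep = 0x90
[7] tail/keep = 0x5f
[8] tail/keep = 0xfb
[9] tail/keep = 0x6a
[10] tail/keep = 0x09
[11] tail/keep = 0x0b
[12] tail/keep = 0xdd
[13] tail/keep = 0xfd
[14] tail/keep = 0x0c
[15] tail/keep = 0x90

vd[9] = 106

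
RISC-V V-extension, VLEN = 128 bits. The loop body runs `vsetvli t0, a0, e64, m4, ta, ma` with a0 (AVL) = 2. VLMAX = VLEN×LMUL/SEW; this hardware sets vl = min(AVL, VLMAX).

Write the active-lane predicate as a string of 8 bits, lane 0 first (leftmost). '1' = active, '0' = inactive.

predicate = 11000000

VLMAX = VLEN×LMUL/SEW = 128×4/64 = 8
vl ← min(2, 8) = 2
bits (lane 0 leftmost): 11000000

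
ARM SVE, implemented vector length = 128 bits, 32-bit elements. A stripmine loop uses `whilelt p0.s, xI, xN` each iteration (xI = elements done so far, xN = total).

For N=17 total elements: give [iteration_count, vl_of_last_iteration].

lane count: 128 div 32 = 4
iterations = ceil(17/4) = 5; final-pass vl = 1

[iterations, last_vl] = [5, 1]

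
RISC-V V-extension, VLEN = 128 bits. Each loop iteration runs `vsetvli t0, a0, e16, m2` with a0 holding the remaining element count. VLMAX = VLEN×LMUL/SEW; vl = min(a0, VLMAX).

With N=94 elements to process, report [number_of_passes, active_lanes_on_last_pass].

[iterations, last_vl] = [6, 14]

lanes per group: 128·2/16 = 16
94 elements at 16/iter → 6 passes, remainder 14 on the last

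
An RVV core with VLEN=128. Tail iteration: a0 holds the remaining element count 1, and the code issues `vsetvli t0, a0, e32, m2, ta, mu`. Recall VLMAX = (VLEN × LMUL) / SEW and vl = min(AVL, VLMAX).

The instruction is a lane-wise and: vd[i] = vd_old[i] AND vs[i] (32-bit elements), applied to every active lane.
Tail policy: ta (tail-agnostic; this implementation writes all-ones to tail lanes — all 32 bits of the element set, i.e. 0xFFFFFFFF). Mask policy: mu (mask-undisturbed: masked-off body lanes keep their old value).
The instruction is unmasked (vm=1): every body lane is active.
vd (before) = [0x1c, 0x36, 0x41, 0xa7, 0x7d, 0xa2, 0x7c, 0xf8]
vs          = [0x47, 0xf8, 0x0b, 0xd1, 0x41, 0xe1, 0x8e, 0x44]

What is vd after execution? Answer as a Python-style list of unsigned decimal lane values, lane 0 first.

lanes per group: 128·2/32 = 8
AVL=1 ≤ VLMAX=8, so vl = 1
[0] and(0x1c,0x47) = 0x04
[1] tail/ones = 0xffffffff
[2] tail/ones = 0xffffffff
[3] tail/ones = 0xffffffff
[4] tail/ones = 0xffffffff
[5] tail/ones = 0xffffffff
[6] tail/ones = 0xffffffff
[7] tail/ones = 0xffffffff

vd = [4, 4294967295, 4294967295, 4294967295, 4294967295, 4294967295, 4294967295, 4294967295]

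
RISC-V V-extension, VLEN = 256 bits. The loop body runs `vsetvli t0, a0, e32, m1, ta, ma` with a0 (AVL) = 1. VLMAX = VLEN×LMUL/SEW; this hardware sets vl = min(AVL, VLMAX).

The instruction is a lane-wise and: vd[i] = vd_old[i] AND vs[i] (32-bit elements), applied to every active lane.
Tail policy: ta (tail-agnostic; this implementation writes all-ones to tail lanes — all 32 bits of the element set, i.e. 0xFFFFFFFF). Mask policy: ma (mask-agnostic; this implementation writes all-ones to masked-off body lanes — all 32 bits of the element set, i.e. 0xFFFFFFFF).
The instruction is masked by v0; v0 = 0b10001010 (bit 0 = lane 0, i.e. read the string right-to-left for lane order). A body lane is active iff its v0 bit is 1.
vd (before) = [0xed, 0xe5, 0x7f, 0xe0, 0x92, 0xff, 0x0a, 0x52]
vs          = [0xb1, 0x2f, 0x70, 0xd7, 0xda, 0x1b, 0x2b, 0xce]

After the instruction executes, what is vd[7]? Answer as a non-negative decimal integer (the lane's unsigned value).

VLMAX = VLEN×LMUL/SEW = 256×1/32 = 8
vl = min(AVL, VLMAX) = min(1, 8) = 1
lane  0: mask-off/ones ⇒ 0xffffffff
lane  1: tail/ones ⇒ 0xffffffff
lane  2: tail/ones ⇒ 0xffffffff
lane  3: tail/ones ⇒ 0xffffffff
lane  4: tail/ones ⇒ 0xffffffff
lane  5: tail/ones ⇒ 0xffffffff
lane  6: tail/ones ⇒ 0xffffffff
lane  7: tail/ones ⇒ 0xffffffff

vd[7] = 4294967295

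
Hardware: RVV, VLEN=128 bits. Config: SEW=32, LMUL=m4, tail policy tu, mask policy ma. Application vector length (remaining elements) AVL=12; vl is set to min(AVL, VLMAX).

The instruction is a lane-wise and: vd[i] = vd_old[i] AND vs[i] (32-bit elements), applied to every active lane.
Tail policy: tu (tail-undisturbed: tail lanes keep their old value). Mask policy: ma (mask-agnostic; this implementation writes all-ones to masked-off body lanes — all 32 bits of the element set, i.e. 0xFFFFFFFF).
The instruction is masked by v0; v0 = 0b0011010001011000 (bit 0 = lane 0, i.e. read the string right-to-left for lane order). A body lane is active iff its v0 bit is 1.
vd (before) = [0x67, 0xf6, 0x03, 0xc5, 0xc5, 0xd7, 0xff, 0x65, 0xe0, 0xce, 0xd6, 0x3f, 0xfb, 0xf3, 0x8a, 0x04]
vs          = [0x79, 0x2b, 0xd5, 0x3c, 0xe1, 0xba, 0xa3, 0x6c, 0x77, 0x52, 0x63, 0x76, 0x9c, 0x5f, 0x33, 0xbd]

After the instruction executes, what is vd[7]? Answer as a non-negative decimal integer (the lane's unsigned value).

vd[7] = 4294967295

VLMAX = (128 × 4) / 32 = 16 lanes
AVL=12 ≤ VLMAX=16, so vl = 12
vd[0] mask-off/ones -> 0xffffffff
vd[1] mask-off/ones -> 0xffffffff
vd[2] mask-off/ones -> 0xffffffff
vd[3] and(0xc5,0x3c) -> 0x04
vd[4] and(0xc5,0xe1) -> 0xc1
vd[5] mask-off/ones -> 0xffffffff
vd[6] and(0xff,0xa3) -> 0xa3
vd[7] mask-off/ones -> 0xffffffff
vd[8] mask-off/ones -> 0xffffffff
vd[9] mask-off/ones -> 0xffffffff
vd[10] and(0xd6,0x63) -> 0x42
vd[11] mask-off/ones -> 0xffffffff
vd[12] tail/keep -> 0xfb
vd[13] tail/keep -> 0xf3
vd[14] tail/keep -> 0x8a
vd[15] tail/keep -> 0x04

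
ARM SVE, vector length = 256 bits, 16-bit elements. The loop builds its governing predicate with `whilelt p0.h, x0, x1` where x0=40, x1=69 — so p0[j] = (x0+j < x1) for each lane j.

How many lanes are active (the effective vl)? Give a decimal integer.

vl = 16

lane count: 256 div 16 = 16
p0[j] = (40+j < 69); true for j=0..15 → 16 lanes set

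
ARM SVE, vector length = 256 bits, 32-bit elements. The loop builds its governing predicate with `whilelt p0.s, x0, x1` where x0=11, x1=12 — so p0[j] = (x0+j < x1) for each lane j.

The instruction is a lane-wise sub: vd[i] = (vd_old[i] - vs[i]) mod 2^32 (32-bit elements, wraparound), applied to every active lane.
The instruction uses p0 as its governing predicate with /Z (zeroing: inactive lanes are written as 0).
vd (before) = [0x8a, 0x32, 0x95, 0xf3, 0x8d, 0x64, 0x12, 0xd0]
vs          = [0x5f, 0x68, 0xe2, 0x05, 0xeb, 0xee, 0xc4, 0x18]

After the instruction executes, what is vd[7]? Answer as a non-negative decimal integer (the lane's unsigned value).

vd[7] = 0

lane count: 256 div 32 = 8
active while 11+j < 12, i.e. j ∈ [0,1) capped at 8 ⇒ 1
lane  0: sub(0x8a,0x5f) ⇒ 0x2b
lane  1: tail/zero ⇒ 0x00
lane  2: tail/zero ⇒ 0x00
lane  3: tail/zero ⇒ 0x00
lane  4: tail/zero ⇒ 0x00
lane  5: tail/zero ⇒ 0x00
lane  6: tail/zero ⇒ 0x00
lane  7: tail/zero ⇒ 0x00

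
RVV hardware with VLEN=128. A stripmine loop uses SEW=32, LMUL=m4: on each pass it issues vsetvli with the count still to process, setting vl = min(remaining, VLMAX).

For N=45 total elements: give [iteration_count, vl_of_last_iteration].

[iterations, last_vl] = [3, 13]

VLMAX = VLEN×LMUL/SEW = 128×4/32 = 16
N=45: ⌈45/16⌉ = 3 iters; last vl = 45 − 2×16 = 13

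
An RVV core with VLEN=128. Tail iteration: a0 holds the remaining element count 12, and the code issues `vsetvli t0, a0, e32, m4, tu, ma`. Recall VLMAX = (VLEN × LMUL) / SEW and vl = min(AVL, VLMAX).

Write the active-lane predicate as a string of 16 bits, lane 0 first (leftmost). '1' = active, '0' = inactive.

VLMAX = (128 × 4) / 32 = 16 lanes
AVL=12 ≤ VLMAX=16, so vl = 12
bits (lane 0 leftmost): 1111111111110000

predicate = 1111111111110000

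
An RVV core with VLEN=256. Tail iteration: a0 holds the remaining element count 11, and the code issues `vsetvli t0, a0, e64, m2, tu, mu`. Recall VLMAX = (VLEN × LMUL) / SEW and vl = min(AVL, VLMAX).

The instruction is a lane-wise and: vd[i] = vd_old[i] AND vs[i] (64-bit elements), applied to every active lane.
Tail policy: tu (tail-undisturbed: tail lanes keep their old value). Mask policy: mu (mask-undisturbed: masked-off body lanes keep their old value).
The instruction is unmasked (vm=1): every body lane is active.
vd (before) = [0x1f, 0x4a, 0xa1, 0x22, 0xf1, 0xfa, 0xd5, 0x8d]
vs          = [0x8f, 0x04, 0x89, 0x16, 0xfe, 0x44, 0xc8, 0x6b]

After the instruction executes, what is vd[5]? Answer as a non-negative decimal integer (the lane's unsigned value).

lanes per group: 256·2/64 = 8
AVL=11 > VLMAX=8, so vl = 8
lane  0: and(0x1f,0x8f) ⇒ 0x0f
lane  1: and(0x4a,0x04) ⇒ 0x00
lane  2: and(0xa1,0x89) ⇒ 0x81
lane  3: and(0x22,0x16) ⇒ 0x02
lane  4: and(0xf1,0xfe) ⇒ 0xf0
lane  5: and(0xfa,0x44) ⇒ 0x40
lane  6: and(0xd5,0xc8) ⇒ 0xc0
lane  7: and(0x8d,0x6b) ⇒ 0x09

vd[5] = 64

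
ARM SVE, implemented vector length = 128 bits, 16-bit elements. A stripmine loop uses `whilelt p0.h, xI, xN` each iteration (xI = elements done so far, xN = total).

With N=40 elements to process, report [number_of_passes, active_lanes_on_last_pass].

[iterations, last_vl] = [5, 8]

lane count: 128 div 16 = 8
iterations = ceil(40/8) = 5; final-pass vl = 8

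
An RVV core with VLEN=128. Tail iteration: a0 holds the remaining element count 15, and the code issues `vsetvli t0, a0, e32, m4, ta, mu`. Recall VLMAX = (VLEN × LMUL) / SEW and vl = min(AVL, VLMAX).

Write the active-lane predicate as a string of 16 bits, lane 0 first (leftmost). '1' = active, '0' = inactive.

lanes per group: 128·4/32 = 16
vl = min(AVL, VLMAX) = min(15, 16) = 15
bits (lane 0 leftmost): 1111111111111110

predicate = 1111111111111110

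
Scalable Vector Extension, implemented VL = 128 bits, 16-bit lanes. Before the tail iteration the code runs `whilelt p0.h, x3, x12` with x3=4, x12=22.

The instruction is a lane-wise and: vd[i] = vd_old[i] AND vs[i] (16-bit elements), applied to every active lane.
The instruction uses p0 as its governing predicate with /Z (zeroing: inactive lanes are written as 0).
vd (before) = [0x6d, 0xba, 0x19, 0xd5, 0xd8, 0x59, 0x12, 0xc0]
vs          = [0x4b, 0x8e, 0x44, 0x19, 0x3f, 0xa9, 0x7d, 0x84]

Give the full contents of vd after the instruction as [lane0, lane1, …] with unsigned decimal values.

register lanes = 128/16 = 8
active while 4+j < 22, i.e. j ∈ [0,18) capped at 8 ⇒ 8
[0] and(0x6d,0x4b) = 0x49
[1] and(0xba,0x8e) = 0x8a
[2] and(0x19,0x44) = 0x00
[3] and(0xd5,0x19) = 0x11
[4] and(0xd8,0x3f) = 0x18
[5] and(0x59,0xa9) = 0x09
[6] and(0x12,0x7d) = 0x10
[7] and(0xc0,0x84) = 0x80

vd = [73, 138, 0, 17, 24, 9, 16, 128]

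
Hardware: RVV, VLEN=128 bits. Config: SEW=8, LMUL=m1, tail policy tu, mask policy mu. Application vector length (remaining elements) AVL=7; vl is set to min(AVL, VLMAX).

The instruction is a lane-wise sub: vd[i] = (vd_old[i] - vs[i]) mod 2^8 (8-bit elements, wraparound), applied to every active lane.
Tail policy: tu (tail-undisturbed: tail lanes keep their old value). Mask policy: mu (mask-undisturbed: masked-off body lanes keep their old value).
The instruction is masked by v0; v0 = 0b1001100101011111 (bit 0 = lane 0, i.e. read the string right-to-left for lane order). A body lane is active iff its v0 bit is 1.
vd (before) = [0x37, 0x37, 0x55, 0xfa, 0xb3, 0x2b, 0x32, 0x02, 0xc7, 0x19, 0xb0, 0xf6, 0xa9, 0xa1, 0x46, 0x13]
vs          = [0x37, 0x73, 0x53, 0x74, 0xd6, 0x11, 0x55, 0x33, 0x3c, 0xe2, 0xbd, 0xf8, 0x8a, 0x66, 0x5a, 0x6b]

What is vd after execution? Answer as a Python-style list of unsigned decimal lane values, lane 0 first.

VLMAX = (128 × 1) / 8 = 16 lanes
AVL=7 ≤ VLMAX=16, so vl = 7
vd[0] sub(0x37,0x37) -> 0x00
vd[1] sub(0x37,0x73) -> 0xc4
vd[2] sub(0x55,0x53) -> 0x02
vd[3] sub(0xfa,0x74) -> 0x86
vd[4] sub(0xb3,0xd6) -> 0xdd
vd[5] mask-off/keep -> 0x2b
vd[6] sub(0x32,0x55) -> 0xdd
vd[7] tail/keep -> 0x02
vd[8] tail/keep -> 0xc7
vd[9] tail/keep -> 0x19
vd[10] tail/keep -> 0xb0
vd[11] tail/keep -> 0xf6
vd[12] tail/keep -> 0xa9
vd[13] tail/keep -> 0xa1
vd[14] tail/keep -> 0x46
vd[15] tail/keep -> 0x13

vd = [0, 196, 2, 134, 221, 43, 221, 2, 199, 25, 176, 246, 169, 161, 70, 19]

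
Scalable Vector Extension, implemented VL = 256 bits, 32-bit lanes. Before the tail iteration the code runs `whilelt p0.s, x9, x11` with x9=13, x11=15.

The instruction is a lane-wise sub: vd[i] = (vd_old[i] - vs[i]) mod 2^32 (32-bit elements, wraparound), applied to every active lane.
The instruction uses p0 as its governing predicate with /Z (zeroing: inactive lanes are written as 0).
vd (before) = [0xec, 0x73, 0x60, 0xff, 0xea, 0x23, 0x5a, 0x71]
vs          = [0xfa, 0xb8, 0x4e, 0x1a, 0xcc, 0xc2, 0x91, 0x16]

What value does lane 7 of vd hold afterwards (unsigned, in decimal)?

vd[7] = 0

lane count: 256 div 32 = 8
active while 13+j < 15, i.e. j ∈ [0,2) capped at 8 ⇒ 2
lane  0: sub(0xec,0xfa) ⇒ 0xfffffff2
lane  1: sub(0x73,0xb8) ⇒ 0xffffffbb
lane  2: tail/zero ⇒ 0x00
lane  3: tail/zero ⇒ 0x00
lane  4: tail/zero ⇒ 0x00
lane  5: tail/zero ⇒ 0x00
lane  6: tail/zero ⇒ 0x00
lane  7: tail/zero ⇒ 0x00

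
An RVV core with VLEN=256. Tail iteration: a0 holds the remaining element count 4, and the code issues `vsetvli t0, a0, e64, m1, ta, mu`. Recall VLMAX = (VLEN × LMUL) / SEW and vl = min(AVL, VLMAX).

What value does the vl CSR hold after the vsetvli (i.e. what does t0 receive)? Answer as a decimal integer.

vl = 4

lanes per group: 256·1/64 = 4
vl ← min(4, 4) = 4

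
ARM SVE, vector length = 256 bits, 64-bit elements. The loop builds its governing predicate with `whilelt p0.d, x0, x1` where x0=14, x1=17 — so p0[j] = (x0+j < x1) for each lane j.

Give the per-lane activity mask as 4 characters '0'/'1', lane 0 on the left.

predicate = 1110

256-bit reg / 64-bit elem → 4 lanes
whilelt: lane j active iff 14+j < 17 → j < 3 → 3 active
bits (lane 0 leftmost): 1110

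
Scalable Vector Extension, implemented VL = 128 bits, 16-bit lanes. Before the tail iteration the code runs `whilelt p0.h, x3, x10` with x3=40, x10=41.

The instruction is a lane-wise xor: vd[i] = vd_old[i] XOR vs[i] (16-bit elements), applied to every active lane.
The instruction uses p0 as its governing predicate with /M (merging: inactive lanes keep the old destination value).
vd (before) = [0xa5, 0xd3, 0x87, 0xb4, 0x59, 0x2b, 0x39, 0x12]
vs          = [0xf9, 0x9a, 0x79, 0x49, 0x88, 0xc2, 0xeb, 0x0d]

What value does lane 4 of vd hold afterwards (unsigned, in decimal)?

lane count: 128 div 16 = 8
p0[j] = (40+j < 41); true for j=0..0 → 1 lanes set
  i=0: xor(0xa5,0xf9) → 92
  i=1: tail/keep → 211
  i=2: tail/keep → 135
  i=3: tail/keep → 180
  i=4: tail/keep → 89
  i=5: tail/keep → 43
  i=6: tail/keep → 57
  i=7: tail/keep → 18

vd[4] = 89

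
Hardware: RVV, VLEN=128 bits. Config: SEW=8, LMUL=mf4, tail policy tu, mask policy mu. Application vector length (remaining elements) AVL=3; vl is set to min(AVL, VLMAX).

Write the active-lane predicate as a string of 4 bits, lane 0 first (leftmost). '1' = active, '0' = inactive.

predicate = 1110

lanes per group: 128·1/4/8 = 4
vl = min(AVL, VLMAX) = min(3, 4) = 3
bits (lane 0 leftmost): 1110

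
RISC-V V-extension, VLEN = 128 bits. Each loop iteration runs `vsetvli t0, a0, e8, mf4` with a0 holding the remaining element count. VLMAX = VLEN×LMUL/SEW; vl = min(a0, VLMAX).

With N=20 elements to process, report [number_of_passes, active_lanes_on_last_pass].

VLMAX = (128 × 1/4) / 8 = 4 lanes
iterations = ceil(20/4) = 5; final-pass vl = 4

[iterations, last_vl] = [5, 4]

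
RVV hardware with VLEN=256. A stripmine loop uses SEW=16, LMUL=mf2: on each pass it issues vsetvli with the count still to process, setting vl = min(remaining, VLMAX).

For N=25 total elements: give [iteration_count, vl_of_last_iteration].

VLMAX = VLEN×LMUL/SEW = 256×1/2/16 = 8
N=25: ⌈25/8⌉ = 4 iters; last vl = 25 − 3×8 = 1

[iterations, last_vl] = [4, 1]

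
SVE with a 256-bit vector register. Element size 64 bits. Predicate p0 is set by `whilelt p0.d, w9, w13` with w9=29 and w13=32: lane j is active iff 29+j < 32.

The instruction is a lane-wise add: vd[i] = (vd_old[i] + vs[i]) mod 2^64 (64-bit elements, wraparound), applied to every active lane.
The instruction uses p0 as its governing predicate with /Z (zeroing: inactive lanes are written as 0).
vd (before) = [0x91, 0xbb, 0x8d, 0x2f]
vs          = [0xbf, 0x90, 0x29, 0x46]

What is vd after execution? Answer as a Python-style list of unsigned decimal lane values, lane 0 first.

register lanes = 256/64 = 4
whilelt: lane j active iff 29+j < 32 → j < 3 → 3 active
vd[0] add(0x91,0xbf) -> 0x150
vd[1] add(0xbb,0x90) -> 0x14b
vd[2] add(0x8d,0x29) -> 0xb6
vd[3] tail/zero -> 0x00

vd = [336, 331, 182, 0]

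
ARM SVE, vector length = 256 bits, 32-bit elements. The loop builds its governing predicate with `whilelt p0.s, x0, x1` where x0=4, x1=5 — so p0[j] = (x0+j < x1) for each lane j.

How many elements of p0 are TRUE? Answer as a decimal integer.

lane count: 256 div 32 = 8
whilelt: lane j active iff 4+j < 5 → j < 1 → 1 active

vl = 1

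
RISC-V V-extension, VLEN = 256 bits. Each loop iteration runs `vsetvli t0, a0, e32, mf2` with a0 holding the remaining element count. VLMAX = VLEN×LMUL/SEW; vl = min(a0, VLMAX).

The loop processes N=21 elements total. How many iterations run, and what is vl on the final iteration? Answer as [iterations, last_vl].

lanes per group: 256·1/2/32 = 4
21 elements at 4/iter → 6 passes, remainder 1 on the last

[iterations, last_vl] = [6, 1]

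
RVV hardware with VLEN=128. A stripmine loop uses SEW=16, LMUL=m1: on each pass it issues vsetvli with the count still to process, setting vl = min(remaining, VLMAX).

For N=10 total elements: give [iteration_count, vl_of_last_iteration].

VLMAX = (128 × 1) / 16 = 8 lanes
N=10: ⌈10/8⌉ = 2 iters; last vl = 10 − 1×8 = 2

[iterations, last_vl] = [2, 2]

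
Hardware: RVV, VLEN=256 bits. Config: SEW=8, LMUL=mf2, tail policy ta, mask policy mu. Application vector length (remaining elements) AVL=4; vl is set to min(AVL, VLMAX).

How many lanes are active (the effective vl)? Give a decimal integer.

vl = 4

VLMAX = (256 × 1/2) / 8 = 16 lanes
AVL=4 ≤ VLMAX=16, so vl = 4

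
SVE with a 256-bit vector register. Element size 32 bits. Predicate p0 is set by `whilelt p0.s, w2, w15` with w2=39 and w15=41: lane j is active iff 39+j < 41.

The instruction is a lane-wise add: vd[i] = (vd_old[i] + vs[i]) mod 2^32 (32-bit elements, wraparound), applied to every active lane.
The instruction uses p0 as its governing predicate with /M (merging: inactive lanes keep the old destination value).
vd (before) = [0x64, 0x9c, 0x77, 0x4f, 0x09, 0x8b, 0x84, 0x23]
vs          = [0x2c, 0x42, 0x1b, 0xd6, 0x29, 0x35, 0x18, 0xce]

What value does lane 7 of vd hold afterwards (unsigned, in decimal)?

vd[7] = 35

lane count: 256 div 32 = 8
whilelt: lane j active iff 39+j < 41 → j < 2 → 2 active
vd[0] add(0x64,0x2c) -> 0x90
vd[1] add(0x9c,0x42) -> 0xde
vd[2] tail/keep -> 0x77
vd[3] tail/keep -> 0x4f
vd[4] tail/keep -> 0x09
vd[5] tail/keep -> 0x8b
vd[6] tail/keep -> 0x84
vd[7] tail/keep -> 0x23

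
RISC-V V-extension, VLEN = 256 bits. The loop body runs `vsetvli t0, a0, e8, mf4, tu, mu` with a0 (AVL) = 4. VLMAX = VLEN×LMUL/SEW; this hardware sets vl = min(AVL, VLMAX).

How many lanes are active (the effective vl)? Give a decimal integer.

vl = 4

VLMAX = VLEN×LMUL/SEW = 256×1/4/8 = 8
AVL=4 ≤ VLMAX=8, so vl = 4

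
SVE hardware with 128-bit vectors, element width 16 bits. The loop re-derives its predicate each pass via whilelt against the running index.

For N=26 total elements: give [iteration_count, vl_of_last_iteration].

[iterations, last_vl] = [4, 2]

128-bit reg / 16-bit elem → 8 lanes
N=26: ⌈26/8⌉ = 4 iters; last vl = 26 − 3×8 = 2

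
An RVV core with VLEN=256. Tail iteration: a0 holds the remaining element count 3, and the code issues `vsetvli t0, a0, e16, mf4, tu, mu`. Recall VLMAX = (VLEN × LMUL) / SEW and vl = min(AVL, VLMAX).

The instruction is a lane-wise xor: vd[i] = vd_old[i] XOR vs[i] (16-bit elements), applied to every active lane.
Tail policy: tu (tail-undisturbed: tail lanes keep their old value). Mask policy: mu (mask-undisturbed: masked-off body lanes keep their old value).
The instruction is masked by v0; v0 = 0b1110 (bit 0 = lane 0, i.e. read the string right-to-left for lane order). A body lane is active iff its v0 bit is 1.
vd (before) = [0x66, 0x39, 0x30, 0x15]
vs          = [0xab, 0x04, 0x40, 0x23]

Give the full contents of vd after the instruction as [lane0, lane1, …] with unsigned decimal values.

VLMAX = (256 × 1/4) / 16 = 4 lanes
vl = min(AVL, VLMAX) = min(3, 4) = 3
vd[0] mask-off/keep -> 0x66
vd[1] xor(0x39,0x04) -> 0x3d
vd[2] xor(0x30,0x40) -> 0x70
vd[3] tail/keep -> 0x15

vd = [102, 61, 112, 21]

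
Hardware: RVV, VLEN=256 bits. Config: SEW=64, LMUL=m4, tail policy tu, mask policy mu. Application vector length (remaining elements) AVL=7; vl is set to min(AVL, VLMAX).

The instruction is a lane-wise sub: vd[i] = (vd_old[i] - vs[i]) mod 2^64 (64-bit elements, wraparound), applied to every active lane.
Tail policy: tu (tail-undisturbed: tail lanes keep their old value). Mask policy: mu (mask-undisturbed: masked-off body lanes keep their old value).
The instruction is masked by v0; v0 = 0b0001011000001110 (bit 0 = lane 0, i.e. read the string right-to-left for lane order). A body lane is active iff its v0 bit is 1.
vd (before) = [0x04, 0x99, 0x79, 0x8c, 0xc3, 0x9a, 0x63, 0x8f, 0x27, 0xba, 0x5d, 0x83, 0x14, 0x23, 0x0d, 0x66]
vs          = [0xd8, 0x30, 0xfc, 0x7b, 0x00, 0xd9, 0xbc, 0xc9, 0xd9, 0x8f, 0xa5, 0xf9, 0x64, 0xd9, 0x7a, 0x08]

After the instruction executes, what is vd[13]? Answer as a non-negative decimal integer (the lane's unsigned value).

vd[13] = 35

lanes per group: 256·4/64 = 16
vl = min(AVL, VLMAX) = min(7, 16) = 7
  i=0: mask-off/keep → 4
  i=1: sub(0x99,0x30) → 105
  i=2: sub(0x79,0xfc) → 18446744073709551485
  i=3: sub(0x8c,0x7b) → 17
  i=4: mask-off/keep → 195
  i=5: mask-off/keep → 154
  i=6: mask-off/keep → 99
  i=7: tail/keep → 143
  i=8: tail/keep → 39
  i=9: tail/keep → 186
  i=10: tail/keep → 93
  i=11: tail/keep → 131
  i=12: tail/keep → 20
  i=13: tail/keep → 35
  i=14: tail/keep → 13
  i=15: tail/keep → 102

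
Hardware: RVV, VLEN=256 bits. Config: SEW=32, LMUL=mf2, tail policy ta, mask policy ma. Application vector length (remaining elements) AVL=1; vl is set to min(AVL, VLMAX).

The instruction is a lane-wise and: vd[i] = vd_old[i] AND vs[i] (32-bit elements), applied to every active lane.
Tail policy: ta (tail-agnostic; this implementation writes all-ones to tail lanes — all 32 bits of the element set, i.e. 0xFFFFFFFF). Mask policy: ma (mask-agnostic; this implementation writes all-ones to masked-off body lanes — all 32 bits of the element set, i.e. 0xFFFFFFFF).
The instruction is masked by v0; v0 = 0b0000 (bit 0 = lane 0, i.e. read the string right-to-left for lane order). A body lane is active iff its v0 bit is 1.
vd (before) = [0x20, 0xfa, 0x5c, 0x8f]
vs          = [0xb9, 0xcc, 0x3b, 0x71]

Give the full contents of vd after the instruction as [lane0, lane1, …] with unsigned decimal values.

lanes per group: 256·1/2/32 = 4
vl = min(AVL, VLMAX) = min(1, 4) = 1
  i=0: mask-off/ones → 4294967295
  i=1: tail/ones → 4294967295
  i=2: tail/ones → 4294967295
  i=3: tail/ones → 4294967295

vd = [4294967295, 4294967295, 4294967295, 4294967295]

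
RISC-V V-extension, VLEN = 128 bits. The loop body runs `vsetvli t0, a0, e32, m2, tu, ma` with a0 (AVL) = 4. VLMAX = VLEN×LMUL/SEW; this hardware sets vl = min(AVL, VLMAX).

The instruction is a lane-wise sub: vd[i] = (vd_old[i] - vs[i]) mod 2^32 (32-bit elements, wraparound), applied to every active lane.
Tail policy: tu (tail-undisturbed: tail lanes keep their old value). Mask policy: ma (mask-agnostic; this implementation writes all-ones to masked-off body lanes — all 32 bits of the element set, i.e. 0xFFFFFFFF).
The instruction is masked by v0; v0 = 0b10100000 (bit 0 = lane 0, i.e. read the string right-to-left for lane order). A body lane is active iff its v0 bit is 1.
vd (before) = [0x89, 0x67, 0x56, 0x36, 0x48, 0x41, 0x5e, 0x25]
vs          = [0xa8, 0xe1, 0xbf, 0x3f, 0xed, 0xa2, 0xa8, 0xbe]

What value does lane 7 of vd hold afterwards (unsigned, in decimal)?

vd[7] = 37

VLMAX = (128 × 2) / 32 = 8 lanes
AVL=4 ≤ VLMAX=8, so vl = 4
lane  0: mask-off/ones ⇒ 0xffffffff
lane  1: mask-off/ones ⇒ 0xffffffff
lane  2: mask-off/ones ⇒ 0xffffffff
lane  3: mask-off/ones ⇒ 0xffffffff
lane  4: tail/keep ⇒ 0x48
lane  5: tail/keep ⇒ 0x41
lane  6: tail/keep ⇒ 0x5e
lane  7: tail/keep ⇒ 0x25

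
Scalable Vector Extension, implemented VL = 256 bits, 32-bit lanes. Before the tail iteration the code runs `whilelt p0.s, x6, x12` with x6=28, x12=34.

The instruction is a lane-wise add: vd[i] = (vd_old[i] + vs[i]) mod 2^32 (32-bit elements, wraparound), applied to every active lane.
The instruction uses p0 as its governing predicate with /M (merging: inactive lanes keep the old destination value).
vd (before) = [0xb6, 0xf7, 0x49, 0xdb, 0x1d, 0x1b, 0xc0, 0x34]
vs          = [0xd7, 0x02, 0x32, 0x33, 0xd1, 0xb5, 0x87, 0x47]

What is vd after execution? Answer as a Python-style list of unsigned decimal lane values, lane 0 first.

vd = [397, 249, 123, 270, 238, 208, 192, 52]

256-bit reg / 32-bit elem → 8 lanes
whilelt: lane j active iff 28+j < 34 → j < 6 → 6 active
lane  0: add(0xb6,0xd7) ⇒ 0x18d
lane  1: add(0xf7,0x02) ⇒ 0xf9
lane  2: add(0x49,0x32) ⇒ 0x7b
lane  3: add(0xdb,0x33) ⇒ 0x10e
lane  4: add(0x1d,0xd1) ⇒ 0xee
lane  5: add(0x1b,0xb5) ⇒ 0xd0
lane  6: tail/keep ⇒ 0xc0
lane  7: tail/keep ⇒ 0x34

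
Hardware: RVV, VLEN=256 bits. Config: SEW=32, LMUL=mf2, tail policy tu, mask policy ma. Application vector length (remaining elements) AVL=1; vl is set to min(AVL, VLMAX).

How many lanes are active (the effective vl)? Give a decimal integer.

VLMAX = (256 × 1/2) / 32 = 4 lanes
AVL=1 ≤ VLMAX=4, so vl = 1

vl = 1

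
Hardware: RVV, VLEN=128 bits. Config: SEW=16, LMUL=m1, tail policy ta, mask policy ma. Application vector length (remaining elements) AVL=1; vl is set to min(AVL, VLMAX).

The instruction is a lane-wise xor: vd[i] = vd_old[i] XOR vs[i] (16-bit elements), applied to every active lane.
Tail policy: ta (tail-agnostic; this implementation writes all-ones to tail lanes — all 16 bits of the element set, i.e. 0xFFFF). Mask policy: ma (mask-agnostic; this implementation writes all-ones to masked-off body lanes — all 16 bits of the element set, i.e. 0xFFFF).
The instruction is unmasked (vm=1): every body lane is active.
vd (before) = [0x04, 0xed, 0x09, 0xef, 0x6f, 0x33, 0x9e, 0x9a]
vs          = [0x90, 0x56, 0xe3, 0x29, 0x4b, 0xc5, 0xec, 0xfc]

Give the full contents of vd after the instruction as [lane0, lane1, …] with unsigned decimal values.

VLMAX = (128 × 1) / 16 = 8 lanes
vl ← min(1, 8) = 1
[0] xor(0x04,0x90) = 0x94
[1] tail/ones = 0xffff
[2] tail/ones = 0xffff
[3] tail/ones = 0xffff
[4] tail/ones = 0xffff
[5] tail/ones = 0xffff
[6] tail/ones = 0xffff
[7] tail/ones = 0xffff

vd = [148, 65535, 65535, 65535, 65535, 65535, 65535, 65535]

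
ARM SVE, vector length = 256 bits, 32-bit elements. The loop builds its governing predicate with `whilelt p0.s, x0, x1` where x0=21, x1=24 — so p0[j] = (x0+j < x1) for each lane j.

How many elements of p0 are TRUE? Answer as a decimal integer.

vl = 3

lane count: 256 div 32 = 8
p0[j] = (21+j < 24); true for j=0..2 → 3 lanes set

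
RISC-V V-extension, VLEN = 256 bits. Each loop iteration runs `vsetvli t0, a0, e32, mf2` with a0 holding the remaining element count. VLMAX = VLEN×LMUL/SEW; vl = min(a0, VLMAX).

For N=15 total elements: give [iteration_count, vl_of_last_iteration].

[iterations, last_vl] = [4, 3]

lanes per group: 256·1/2/32 = 4
15 elements at 4/iter → 4 passes, remainder 3 on the last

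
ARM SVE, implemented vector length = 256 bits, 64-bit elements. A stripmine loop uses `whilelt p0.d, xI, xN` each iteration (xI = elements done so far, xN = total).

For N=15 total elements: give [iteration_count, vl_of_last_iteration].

[iterations, last_vl] = [4, 3]

256-bit reg / 64-bit elem → 4 lanes
N=15: ⌈15/4⌉ = 4 iters; last vl = 15 − 3×4 = 3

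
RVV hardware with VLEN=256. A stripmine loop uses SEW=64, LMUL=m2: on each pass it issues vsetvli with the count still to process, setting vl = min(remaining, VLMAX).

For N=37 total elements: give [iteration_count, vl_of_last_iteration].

VLMAX = VLEN×LMUL/SEW = 256×2/64 = 8
N=37: ⌈37/8⌉ = 5 iters; last vl = 37 − 4×8 = 5

[iterations, last_vl] = [5, 5]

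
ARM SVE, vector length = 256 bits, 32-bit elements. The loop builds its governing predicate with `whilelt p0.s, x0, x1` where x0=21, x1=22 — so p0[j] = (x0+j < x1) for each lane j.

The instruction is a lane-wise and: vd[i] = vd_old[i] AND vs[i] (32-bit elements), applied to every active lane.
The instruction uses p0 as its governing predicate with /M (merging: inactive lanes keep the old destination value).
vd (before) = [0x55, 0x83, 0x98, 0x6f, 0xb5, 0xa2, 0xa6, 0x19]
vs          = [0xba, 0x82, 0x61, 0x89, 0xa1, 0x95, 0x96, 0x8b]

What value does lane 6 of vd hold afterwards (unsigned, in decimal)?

vd[6] = 166

256-bit reg / 32-bit elem → 8 lanes
active while 21+j < 22, i.e. j ∈ [0,1) capped at 8 ⇒ 1
vd[0] and(0x55,0xba) -> 0x10
vd[1] tail/keep -> 0x83
vd[2] tail/keep -> 0x98
vd[3] tail/keep -> 0x6f
vd[4] tail/keep -> 0xb5
vd[5] tail/keep -> 0xa2
vd[6] tail/keep -> 0xa6
vd[7] tail/keep -> 0x19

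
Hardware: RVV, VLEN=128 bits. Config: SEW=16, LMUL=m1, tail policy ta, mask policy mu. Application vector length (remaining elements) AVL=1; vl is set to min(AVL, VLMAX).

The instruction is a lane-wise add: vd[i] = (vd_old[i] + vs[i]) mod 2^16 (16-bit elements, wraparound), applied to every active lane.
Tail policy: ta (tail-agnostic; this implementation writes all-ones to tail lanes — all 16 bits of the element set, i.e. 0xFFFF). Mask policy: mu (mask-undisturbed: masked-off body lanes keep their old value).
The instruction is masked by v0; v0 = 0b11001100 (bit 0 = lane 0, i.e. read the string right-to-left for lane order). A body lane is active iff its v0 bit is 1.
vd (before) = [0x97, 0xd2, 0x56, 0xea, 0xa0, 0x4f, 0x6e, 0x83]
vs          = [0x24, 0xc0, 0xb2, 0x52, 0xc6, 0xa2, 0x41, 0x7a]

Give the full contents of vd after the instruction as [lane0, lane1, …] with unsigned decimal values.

VLMAX = (128 × 1) / 16 = 8 lanes
vl ← min(1, 8) = 1
vd[0] mask-off/keep -> 0x97
vd[1] tail/ones -> 0xffff
vd[2] tail/ones -> 0xffff
vd[3] tail/ones -> 0xffff
vd[4] tail/ones -> 0xffff
vd[5] tail/ones -> 0xffff
vd[6] tail/ones -> 0xffff
vd[7] tail/ones -> 0xffff

vd = [151, 65535, 65535, 65535, 65535, 65535, 65535, 65535]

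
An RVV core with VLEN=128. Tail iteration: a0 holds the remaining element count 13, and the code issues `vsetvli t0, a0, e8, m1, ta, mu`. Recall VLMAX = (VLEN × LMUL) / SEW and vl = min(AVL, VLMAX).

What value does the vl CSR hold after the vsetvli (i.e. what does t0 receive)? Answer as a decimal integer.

vl = 13

VLMAX = VLEN×LMUL/SEW = 128×1/8 = 16
vl = min(AVL, VLMAX) = min(13, 16) = 13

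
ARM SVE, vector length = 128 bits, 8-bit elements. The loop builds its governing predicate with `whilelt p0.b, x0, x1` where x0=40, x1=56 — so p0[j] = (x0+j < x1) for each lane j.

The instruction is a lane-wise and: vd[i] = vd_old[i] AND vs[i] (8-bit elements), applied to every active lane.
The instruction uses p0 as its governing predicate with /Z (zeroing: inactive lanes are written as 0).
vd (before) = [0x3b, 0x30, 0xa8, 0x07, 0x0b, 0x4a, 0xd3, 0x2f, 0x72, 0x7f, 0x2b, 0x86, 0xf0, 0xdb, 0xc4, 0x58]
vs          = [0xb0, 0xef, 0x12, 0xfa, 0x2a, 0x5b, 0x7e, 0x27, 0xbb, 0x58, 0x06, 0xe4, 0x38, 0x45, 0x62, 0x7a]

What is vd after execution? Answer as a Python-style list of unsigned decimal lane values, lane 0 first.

vd = [48, 32, 0, 2, 10, 74, 82, 39, 50, 88, 2, 132, 48, 65, 64, 88]

128-bit reg / 8-bit elem → 16 lanes
active while 40+j < 56, i.e. j ∈ [0,16) capped at 16 ⇒ 16
  i=0: and(0x3b,0xb0) → 48
  i=1: and(0x30,0xef) → 32
  i=2: and(0xa8,0x12) → 0
  i=3: and(0x07,0xfa) → 2
  i=4: and(0x0b,0x2a) → 10
  i=5: and(0x4a,0x5b) → 74
  i=6: and(0xd3,0x7e) → 82
  i=7: and(0x2f,0x27) → 39
  i=8: and(0x72,0xbb) → 50
  i=9: and(0x7f,0x58) → 88
  i=10: and(0x2b,0x06) → 2
  i=11: and(0x86,0xe4) → 132
  i=12: and(0xf0,0x38) → 48
  i=13: and(0xdb,0x45) → 65
  i=14: and(0xc4,0x62) → 64
  i=15: and(0x58,0x7a) → 88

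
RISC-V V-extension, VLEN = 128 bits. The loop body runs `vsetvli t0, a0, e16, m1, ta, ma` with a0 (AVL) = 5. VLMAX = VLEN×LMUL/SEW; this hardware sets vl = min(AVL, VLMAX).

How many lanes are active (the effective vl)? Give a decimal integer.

vl = 5

VLMAX = (128 × 1) / 16 = 8 lanes
vl = min(AVL, VLMAX) = min(5, 8) = 5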